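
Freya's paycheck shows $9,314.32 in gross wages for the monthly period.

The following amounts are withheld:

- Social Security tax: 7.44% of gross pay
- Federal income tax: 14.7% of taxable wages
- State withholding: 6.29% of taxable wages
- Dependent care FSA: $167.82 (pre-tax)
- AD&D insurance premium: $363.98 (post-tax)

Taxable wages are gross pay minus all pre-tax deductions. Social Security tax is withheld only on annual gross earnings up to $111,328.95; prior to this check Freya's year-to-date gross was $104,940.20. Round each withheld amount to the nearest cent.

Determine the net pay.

Dependent care FSA: $167.82
Taxable wages = $9,314.32 − $167.82 = $9,146.50
Federal income tax: $9,146.50 × 0.147 = $1,344.54
State withholding: $9,146.50 × 0.0629 = $575.31
Social Security tax: only $111,328.95 − $104,940.20 = $6,388.75 of this check is subject → $6,388.75 × 0.0744 = $475.32
AD&D insurance premium: $363.98
Total deductions = $167.82 + $1,344.54 + $575.31 + $475.32 + $363.98 = $2,926.97
Net pay = $9,314.32 − $2,926.97 = $6,387.35

$6,387.35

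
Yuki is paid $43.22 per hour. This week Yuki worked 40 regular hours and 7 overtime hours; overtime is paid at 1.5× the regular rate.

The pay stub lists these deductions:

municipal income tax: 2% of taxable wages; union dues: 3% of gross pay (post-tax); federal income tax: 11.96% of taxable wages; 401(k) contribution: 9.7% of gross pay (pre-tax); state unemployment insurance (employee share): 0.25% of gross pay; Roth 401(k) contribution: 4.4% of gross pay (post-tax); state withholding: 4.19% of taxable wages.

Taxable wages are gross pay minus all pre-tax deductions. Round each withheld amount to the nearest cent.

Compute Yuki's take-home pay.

$1,446.21

Regular pay: 40 × $43.22 = $1,728.80
Overtime pay: 7 × $43.22 × 1.5 = $453.81
Gross pay = $1,728.80 + $453.81 = $2,182.61
401(k) contribution: $2,182.61 × 0.097 = $211.71
Taxable wages = $2,182.61 − $211.71 = $1,970.90
Municipal income tax: $1,970.90 × 0.02 = $39.42
Federal income tax: $1,970.90 × 0.1196 = $235.72
State withholding: $1,970.90 × 0.0419 = $82.58
State unemployment insurance (employee share): $2,182.61 × 0.0025 = $5.46
Union dues: $2,182.61 × 0.03 = $65.48
Roth 401(k) contribution: $2,182.61 × 0.044 = $96.03
Total deductions = $211.71 + $39.42 + $235.72 + $82.58 + $5.46 + $65.48 + $96.03 = $736.40
Net pay = $2,182.61 − $736.40 = $1,446.21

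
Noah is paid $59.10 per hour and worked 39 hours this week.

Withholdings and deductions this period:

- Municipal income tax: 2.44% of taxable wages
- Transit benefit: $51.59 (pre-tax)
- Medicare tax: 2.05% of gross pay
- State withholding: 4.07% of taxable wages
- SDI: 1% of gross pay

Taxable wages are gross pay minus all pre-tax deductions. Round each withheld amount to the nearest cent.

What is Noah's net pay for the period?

$2,036.32

Gross pay: 39 × $59.10 = $2,304.90
Transit benefit: $51.59
Taxable wages = $2,304.90 − $51.59 = $2,253.31
State withholding: $2,253.31 × 0.0407 = $91.71
Municipal income tax: $2,253.31 × 0.0244 = $54.98
Medicare tax: $2,304.90 × 0.0205 = $47.25
SDI: $2,304.90 × 0.01 = $23.05
Total deductions = $51.59 + $91.71 + $54.98 + $47.25 + $23.05 = $268.58
Net pay = $2,304.90 − $268.58 = $2,036.32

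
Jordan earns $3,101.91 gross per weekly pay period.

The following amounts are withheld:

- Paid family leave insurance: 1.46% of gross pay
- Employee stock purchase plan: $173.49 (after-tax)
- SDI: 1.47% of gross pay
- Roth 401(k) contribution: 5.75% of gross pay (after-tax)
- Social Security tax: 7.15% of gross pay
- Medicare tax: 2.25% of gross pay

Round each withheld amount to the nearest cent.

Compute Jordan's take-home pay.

$2,367.59

Medicare tax: $3,101.91 × 0.0225 = $69.79
SDI: $3,101.91 × 0.0147 = $45.60
Social Security tax: $3,101.91 × 0.0715 = $221.79
Paid family leave insurance: $3,101.91 × 0.0146 = $45.29
Employee stock purchase plan: $173.49
Roth 401(k) contribution: $3,101.91 × 0.0575 = $178.36
Total deductions = $69.79 + $45.60 + $221.79 + $45.29 + $173.49 + $178.36 = $734.32
Net pay = $3,101.91 − $734.32 = $2,367.59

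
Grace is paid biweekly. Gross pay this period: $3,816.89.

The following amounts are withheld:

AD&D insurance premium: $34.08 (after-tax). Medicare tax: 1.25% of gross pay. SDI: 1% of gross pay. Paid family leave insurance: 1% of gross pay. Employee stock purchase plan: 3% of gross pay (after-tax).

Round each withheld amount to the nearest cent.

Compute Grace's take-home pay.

SDI: $3,816.89 × 0.01 = $38.17
Medicare tax: $3,816.89 × 0.0125 = $47.71
Paid family leave insurance: $3,816.89 × 0.01 = $38.17
Employee stock purchase plan: $3,816.89 × 0.03 = $114.51
AD&D insurance premium: $34.08
Total deductions = $38.17 + $47.71 + $38.17 + $114.51 + $34.08 = $272.64
Net pay = $3,816.89 − $272.64 = $3,544.25

$3,544.25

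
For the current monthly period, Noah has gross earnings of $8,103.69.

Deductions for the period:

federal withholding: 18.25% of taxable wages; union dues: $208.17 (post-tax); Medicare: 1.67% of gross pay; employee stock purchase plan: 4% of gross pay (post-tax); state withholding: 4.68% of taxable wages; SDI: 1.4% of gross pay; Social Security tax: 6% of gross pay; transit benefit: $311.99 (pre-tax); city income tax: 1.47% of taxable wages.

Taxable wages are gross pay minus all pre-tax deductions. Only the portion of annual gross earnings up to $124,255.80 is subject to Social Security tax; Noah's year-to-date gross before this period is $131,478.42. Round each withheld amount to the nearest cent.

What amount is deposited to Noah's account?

$5,109.42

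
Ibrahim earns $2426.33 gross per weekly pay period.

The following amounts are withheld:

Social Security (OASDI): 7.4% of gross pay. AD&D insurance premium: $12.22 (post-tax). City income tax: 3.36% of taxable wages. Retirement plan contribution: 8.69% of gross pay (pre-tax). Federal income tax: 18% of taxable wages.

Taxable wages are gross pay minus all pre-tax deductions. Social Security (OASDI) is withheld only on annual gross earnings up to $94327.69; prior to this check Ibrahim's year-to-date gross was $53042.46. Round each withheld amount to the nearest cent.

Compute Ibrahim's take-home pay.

Retirement plan contribution: $2426.33 × 0.0869 = $210.85
Taxable wages = $2426.33 − $210.85 = $2215.48
City income tax: $2215.48 × 0.0336 = $74.44
Federal income tax: $2215.48 × 0.18 = $398.79
Social Security (OASDI): cap not yet reached, full $2426.33 is subject → $2426.33 × 0.074 = $179.55
AD&D insurance premium: $12.22
Total deductions = $210.85 + $74.44 + $398.79 + $179.55 + $12.22 = $875.85
Net pay = $2426.33 − $875.85 = $1550.48

$1550.48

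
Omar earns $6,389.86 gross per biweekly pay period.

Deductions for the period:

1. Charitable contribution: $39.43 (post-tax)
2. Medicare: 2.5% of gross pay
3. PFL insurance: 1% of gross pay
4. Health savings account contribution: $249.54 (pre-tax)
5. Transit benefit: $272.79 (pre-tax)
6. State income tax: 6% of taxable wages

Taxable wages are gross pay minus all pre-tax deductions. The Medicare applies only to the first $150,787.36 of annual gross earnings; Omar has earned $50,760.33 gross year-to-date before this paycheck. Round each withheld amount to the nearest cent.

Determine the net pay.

$5,252.40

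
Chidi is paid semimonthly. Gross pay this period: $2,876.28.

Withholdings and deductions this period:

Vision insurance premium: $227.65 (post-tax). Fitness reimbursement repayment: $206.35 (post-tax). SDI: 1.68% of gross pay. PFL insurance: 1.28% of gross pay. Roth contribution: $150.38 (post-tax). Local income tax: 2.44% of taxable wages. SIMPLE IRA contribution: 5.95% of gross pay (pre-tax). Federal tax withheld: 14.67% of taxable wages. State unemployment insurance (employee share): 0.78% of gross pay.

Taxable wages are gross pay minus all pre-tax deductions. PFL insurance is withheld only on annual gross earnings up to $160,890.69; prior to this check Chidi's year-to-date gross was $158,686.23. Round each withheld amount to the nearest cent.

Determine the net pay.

SIMPLE IRA contribution: $2,876.28 × 0.0595 = $171.14
Taxable wages = $2,876.28 − $171.14 = $2,705.14
Local income tax: $2,705.14 × 0.0244 = $66.01
Federal tax withheld: $2,705.14 × 0.1467 = $396.84
State unemployment insurance (employee share): $2,876.28 × 0.0078 = $22.43
SDI: $2,876.28 × 0.0168 = $48.32
PFL insurance: only $160,890.69 − $158,686.23 = $2,204.46 of this check is subject → $2,204.46 × 0.0128 = $28.22
Roth contribution: $150.38
Vision insurance premium: $227.65
Fitness reimbursement repayment: $206.35
Total deductions = $171.14 + $66.01 + $396.84 + $22.43 + $48.32 + $28.22 + $150.38 + $227.65 + $206.35 = $1,317.34
Net pay = $2,876.28 − $1,317.34 = $1,558.94

$1,558.94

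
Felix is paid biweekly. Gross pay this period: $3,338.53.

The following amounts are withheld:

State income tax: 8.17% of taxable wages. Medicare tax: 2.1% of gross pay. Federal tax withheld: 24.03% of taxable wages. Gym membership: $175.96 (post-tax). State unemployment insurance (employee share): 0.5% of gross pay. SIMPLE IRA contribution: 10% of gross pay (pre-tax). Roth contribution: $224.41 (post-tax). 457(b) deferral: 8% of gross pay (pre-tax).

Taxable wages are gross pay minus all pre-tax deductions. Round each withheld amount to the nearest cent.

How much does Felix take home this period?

$1,368.92

SIMPLE IRA contribution: $3,338.53 × 0.1 = $333.85
457(b) deferral: $3,338.53 × 0.08 = $267.08
Pre-tax total = $333.85 + $267.08 = $600.93
Taxable wages = $3,338.53 − $600.93 = $2,737.60
Federal tax withheld: $2,737.60 × 0.2403 = $657.85
State income tax: $2,737.60 × 0.0817 = $223.66
State unemployment insurance (employee share): $3,338.53 × 0.005 = $16.69
Medicare tax: $3,338.53 × 0.021 = $70.11
Gym membership: $175.96
Roth contribution: $224.41
Total deductions = $333.85 + $267.08 + $657.85 + $223.66 + $16.69 + $70.11 + $175.96 + $224.41 = $1,969.61
Net pay = $3,338.53 − $1,969.61 = $1,368.92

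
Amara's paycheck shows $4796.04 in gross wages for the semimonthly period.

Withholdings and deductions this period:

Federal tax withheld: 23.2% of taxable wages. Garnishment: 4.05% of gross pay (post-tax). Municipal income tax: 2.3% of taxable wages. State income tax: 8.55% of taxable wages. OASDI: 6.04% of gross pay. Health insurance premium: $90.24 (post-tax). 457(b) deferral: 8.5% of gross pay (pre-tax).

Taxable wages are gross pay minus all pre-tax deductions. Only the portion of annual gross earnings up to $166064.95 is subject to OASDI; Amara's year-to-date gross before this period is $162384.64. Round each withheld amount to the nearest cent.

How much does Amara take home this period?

$2387.37

457(b) deferral: $4796.04 × 0.085 = $407.66
Taxable wages = $4796.04 − $407.66 = $4388.38
State income tax: $4388.38 × 0.0855 = $375.21
Federal tax withheld: $4388.38 × 0.232 = $1018.10
Municipal income tax: $4388.38 × 0.023 = $100.93
OASDI: only $166064.95 − $162384.64 = $3680.31 of this check is subject → $3680.31 × 0.0604 = $222.29
Health insurance premium: $90.24
Garnishment: $4796.04 × 0.0405 = $194.24
Total deductions = $407.66 + $375.21 + $1018.10 + $100.93 + $222.29 + $90.24 + $194.24 = $2408.67
Net pay = $4796.04 − $2408.67 = $2387.37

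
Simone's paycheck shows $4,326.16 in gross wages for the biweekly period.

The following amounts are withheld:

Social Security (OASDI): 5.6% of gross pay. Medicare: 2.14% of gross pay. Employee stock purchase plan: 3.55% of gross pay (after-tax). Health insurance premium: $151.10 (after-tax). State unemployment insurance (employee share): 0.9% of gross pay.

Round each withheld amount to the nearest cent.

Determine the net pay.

$3,647.70

State unemployment insurance (employee share): $4,326.16 × 0.009 = $38.94
Social Security (OASDI): $4,326.16 × 0.056 = $242.26
Medicare: $4,326.16 × 0.0214 = $92.58
Health insurance premium: $151.10
Employee stock purchase plan: $4,326.16 × 0.0355 = $153.58
Total deductions = $38.94 + $242.26 + $92.58 + $151.10 + $153.58 = $678.46
Net pay = $4,326.16 − $678.46 = $3,647.70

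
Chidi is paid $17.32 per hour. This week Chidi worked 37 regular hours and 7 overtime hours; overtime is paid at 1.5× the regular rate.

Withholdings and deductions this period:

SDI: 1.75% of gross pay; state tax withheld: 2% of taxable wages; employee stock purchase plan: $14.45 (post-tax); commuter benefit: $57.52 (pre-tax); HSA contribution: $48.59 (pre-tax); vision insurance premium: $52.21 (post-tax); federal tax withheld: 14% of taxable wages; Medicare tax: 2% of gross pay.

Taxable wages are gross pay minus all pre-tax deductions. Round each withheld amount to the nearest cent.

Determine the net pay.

$504.43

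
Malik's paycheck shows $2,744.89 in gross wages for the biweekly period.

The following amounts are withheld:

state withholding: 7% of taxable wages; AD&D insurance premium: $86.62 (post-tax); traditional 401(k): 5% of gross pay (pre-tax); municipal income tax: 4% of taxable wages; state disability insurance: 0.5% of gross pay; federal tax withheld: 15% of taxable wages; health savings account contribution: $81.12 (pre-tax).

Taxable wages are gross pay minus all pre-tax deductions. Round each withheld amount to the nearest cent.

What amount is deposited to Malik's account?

$1,769.29

Health savings account contribution: $81.12
Traditional 401(k): $2,744.89 × 0.05 = $137.24
Pre-tax total = $81.12 + $137.24 = $218.36
Taxable wages = $2,744.89 − $218.36 = $2,526.53
Federal tax withheld: $2,526.53 × 0.15 = $378.98
Municipal income tax: $2,526.53 × 0.04 = $101.06
State withholding: $2,526.53 × 0.07 = $176.86
State disability insurance: $2,744.89 × 0.005 = $13.72
AD&D insurance premium: $86.62
Total deductions = $81.12 + $137.24 + $378.98 + $101.06 + $176.86 + $13.72 + $86.62 = $975.60
Net pay = $2,744.89 − $975.60 = $1,769.29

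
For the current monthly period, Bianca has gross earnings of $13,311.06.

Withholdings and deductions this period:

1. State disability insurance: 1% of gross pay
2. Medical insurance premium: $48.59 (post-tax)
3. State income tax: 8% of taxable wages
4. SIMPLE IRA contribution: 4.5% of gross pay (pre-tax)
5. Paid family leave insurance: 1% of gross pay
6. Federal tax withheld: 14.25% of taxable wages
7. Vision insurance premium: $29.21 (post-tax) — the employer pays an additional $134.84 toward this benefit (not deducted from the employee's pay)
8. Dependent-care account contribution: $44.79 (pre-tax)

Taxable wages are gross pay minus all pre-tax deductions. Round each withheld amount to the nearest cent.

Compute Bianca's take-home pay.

SIMPLE IRA contribution: $13,311.06 × 0.045 = $599.00
Dependent-care account contribution: $44.79
Pre-tax total = $599.00 + $44.79 = $643.79
Taxable wages = $13,311.06 − $643.79 = $12,667.27
Federal tax withheld: $12,667.27 × 0.1425 = $1,805.09
State income tax: $12,667.27 × 0.08 = $1,013.38
State disability insurance: $13,311.06 × 0.01 = $133.11
Paid family leave insurance: $13,311.06 × 0.01 = $133.11
Medical insurance premium: $48.59
Vision insurance premium: $29.21
(Employer's $134.84 toward vision insurance premium is not withheld from the employee.)
Total deductions = $599.00 + $44.79 + $1,805.09 + $1,013.38 + $133.11 + $133.11 + $48.59 + $29.21 = $3,806.28
Net pay = $13,311.06 − $3,806.28 = $9,504.78

$9,504.78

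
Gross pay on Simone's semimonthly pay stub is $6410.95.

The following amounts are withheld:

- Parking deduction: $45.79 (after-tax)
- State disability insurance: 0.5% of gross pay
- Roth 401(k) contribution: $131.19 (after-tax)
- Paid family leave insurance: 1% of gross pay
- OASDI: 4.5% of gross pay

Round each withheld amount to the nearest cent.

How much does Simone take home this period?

$5849.32

State disability insurance: $6410.95 × 0.005 = $32.05
OASDI: $6410.95 × 0.045 = $288.49
Paid family leave insurance: $6410.95 × 0.01 = $64.11
Parking deduction: $45.79
Roth 401(k) contribution: $131.19
Total deductions = $32.05 + $288.49 + $64.11 + $45.79 + $131.19 = $561.63
Net pay = $6410.95 − $561.63 = $5849.32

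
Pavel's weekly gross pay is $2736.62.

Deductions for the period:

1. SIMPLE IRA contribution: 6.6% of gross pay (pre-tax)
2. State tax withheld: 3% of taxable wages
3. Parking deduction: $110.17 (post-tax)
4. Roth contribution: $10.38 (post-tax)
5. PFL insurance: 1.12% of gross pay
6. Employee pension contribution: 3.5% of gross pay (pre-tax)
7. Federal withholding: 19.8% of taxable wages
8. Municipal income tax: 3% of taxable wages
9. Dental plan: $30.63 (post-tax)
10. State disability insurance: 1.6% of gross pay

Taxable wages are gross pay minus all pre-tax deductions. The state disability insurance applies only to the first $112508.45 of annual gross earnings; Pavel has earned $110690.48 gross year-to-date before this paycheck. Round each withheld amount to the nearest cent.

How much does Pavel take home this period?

$1614.56

Employee pension contribution: $2736.62 × 0.035 = $95.78
SIMPLE IRA contribution: $2736.62 × 0.066 = $180.62
Pre-tax total = $95.78 + $180.62 = $276.40
Taxable wages = $2736.62 − $276.40 = $2460.22
Municipal income tax: $2460.22 × 0.03 = $73.81
Federal withholding: $2460.22 × 0.198 = $487.12
State tax withheld: $2460.22 × 0.03 = $73.81
PFL insurance: $2736.62 × 0.0112 = $30.65
State disability insurance: only $112508.45 − $110690.48 = $1817.97 of this check is subject → $1817.97 × 0.016 = $29.09
Parking deduction: $110.17
Roth contribution: $10.38
Dental plan: $30.63
Total deductions = $95.78 + $180.62 + $73.81 + $487.12 + $73.81 + $30.65 + $29.09 + $110.17 + $10.38 + $30.63 = $1122.06
Net pay = $2736.62 − $1122.06 = $1614.56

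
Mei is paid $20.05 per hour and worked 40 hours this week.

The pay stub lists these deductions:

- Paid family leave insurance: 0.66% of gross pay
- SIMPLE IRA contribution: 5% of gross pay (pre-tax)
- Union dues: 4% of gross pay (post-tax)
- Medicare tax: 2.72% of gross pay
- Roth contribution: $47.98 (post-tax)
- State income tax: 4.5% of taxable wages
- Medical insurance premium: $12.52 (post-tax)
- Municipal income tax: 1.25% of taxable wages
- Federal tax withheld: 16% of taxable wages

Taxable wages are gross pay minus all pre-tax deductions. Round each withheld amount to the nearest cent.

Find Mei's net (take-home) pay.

Gross pay: 40 × $20.05 = $802.00
SIMPLE IRA contribution: $802.00 × 0.05 = $40.10
Taxable wages = $802.00 − $40.10 = $761.90
Municipal income tax: $761.90 × 0.0125 = $9.52
Federal tax withheld: $761.90 × 0.16 = $121.90
State income tax: $761.90 × 0.045 = $34.29
Medicare tax: $802.00 × 0.0272 = $21.81
Paid family leave insurance: $802.00 × 0.0066 = $5.29
Roth contribution: $47.98
Medical insurance premium: $12.52
Union dues: $802.00 × 0.04 = $32.08
Total deductions = $40.10 + $9.52 + $121.90 + $34.29 + $21.81 + $5.29 + $47.98 + $12.52 + $32.08 = $325.49
Net pay = $802.00 − $325.49 = $476.51

$476.51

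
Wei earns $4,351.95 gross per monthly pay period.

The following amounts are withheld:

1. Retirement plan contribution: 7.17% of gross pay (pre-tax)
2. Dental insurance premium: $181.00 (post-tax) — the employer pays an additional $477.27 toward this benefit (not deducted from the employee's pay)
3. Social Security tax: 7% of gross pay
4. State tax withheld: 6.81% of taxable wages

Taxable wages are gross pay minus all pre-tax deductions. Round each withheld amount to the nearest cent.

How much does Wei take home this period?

$3,279.16

Retirement plan contribution: $4,351.95 × 0.0717 = $312.03
Taxable wages = $4,351.95 − $312.03 = $4,039.92
State tax withheld: $4,039.92 × 0.0681 = $275.12
Social Security tax: $4,351.95 × 0.07 = $304.64
Dental insurance premium: $181.00
(Employer's $477.27 toward dental insurance premium is not withheld from the employee.)
Total deductions = $312.03 + $275.12 + $304.64 + $181.00 = $1,072.79
Net pay = $4,351.95 − $1,072.79 = $3,279.16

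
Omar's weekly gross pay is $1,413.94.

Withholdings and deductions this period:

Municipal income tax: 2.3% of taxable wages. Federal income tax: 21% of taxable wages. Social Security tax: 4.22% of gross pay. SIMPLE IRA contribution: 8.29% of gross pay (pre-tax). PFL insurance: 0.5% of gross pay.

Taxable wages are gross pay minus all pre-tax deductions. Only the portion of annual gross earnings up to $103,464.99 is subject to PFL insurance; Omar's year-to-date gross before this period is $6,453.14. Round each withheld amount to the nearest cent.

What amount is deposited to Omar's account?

$927.85

SIMPLE IRA contribution: $1,413.94 × 0.0829 = $117.22
Taxable wages = $1,413.94 − $117.22 = $1,296.72
Municipal income tax: $1,296.72 × 0.023 = $29.82
Federal income tax: $1,296.72 × 0.21 = $272.31
Social Security tax: $1,413.94 × 0.0422 = $59.67
PFL insurance: cap not yet reached, full $1,413.94 is subject → $1,413.94 × 0.005 = $7.07
Total deductions = $117.22 + $29.82 + $272.31 + $59.67 + $7.07 = $486.09
Net pay = $1,413.94 − $486.09 = $927.85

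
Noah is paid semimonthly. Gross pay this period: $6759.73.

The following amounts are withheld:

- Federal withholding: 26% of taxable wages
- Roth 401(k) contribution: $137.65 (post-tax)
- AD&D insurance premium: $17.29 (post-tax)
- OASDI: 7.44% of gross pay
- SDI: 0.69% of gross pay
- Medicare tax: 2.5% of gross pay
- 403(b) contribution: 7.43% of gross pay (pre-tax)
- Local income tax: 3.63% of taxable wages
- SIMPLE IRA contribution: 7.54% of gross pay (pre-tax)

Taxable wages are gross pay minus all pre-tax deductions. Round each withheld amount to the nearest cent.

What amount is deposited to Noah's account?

SIMPLE IRA contribution: $6759.73 × 0.0754 = $509.68
403(b) contribution: $6759.73 × 0.0743 = $502.25
Pre-tax total = $509.68 + $502.25 = $1011.93
Taxable wages = $6759.73 − $1011.93 = $5747.80
Federal withholding: $5747.80 × 0.26 = $1494.43
Local income tax: $5747.80 × 0.0363 = $208.65
OASDI: $6759.73 × 0.0744 = $502.92
SDI: $6759.73 × 0.0069 = $46.64
Medicare tax: $6759.73 × 0.025 = $168.99
Roth 401(k) contribution: $137.65
AD&D insurance premium: $17.29
Total deductions = $509.68 + $502.25 + $1494.43 + $208.65 + $502.92 + $46.64 + $168.99 + $137.65 + $17.29 = $3588.50
Net pay = $6759.73 − $3588.50 = $3171.23

$3171.23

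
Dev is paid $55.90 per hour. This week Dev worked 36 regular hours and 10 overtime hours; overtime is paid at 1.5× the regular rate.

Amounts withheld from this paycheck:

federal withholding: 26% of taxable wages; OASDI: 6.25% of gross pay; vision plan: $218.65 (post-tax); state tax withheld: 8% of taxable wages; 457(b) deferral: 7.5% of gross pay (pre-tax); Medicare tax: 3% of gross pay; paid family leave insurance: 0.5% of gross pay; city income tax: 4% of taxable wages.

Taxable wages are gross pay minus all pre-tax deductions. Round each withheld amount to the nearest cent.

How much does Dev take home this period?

$1,138.38

Regular pay: 36 × $55.90 = $2,012.40
Overtime pay: 10 × $55.90 × 1.5 = $838.50
Gross pay = $2,012.40 + $838.50 = $2,850.90
457(b) deferral: $2,850.90 × 0.075 = $213.82
Taxable wages = $2,850.90 − $213.82 = $2,637.08
City income tax: $2,637.08 × 0.04 = $105.48
Federal withholding: $2,637.08 × 0.26 = $685.64
State tax withheld: $2,637.08 × 0.08 = $210.97
Paid family leave insurance: $2,850.90 × 0.005 = $14.25
OASDI: $2,850.90 × 0.0625 = $178.18
Medicare tax: $2,850.90 × 0.03 = $85.53
Vision plan: $218.65
Total deductions = $213.82 + $105.48 + $685.64 + $210.97 + $14.25 + $178.18 + $85.53 + $218.65 = $1,712.52
Net pay = $2,850.90 − $1,712.52 = $1,138.38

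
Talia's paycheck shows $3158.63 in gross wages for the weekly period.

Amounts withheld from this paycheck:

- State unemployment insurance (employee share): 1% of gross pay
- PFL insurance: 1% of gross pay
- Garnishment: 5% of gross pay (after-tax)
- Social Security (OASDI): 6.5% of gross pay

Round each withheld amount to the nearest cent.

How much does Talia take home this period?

PFL insurance: $3158.63 × 0.01 = $31.59
State unemployment insurance (employee share): $3158.63 × 0.01 = $31.59
Social Security (OASDI): $3158.63 × 0.065 = $205.31
Garnishment: $3158.63 × 0.05 = $157.93
Total deductions = $31.59 + $31.59 + $205.31 + $157.93 = $426.42
Net pay = $3158.63 − $426.42 = $2732.21

$2732.21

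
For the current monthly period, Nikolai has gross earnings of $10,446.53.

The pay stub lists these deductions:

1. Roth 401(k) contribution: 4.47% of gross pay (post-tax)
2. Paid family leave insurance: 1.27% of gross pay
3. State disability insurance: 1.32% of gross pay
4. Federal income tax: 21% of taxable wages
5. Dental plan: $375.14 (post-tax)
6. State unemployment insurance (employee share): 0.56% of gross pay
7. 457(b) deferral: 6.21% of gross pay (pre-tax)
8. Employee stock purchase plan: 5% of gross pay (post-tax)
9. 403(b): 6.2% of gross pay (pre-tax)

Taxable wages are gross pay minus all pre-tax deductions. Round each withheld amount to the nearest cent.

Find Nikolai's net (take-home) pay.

$5,535.10

457(b) deferral: $10,446.53 × 0.0621 = $648.73
403(b): $10,446.53 × 0.062 = $647.68
Pre-tax total = $648.73 + $647.68 = $1,296.41
Taxable wages = $10,446.53 − $1,296.41 = $9,150.12
Federal income tax: $9,150.12 × 0.21 = $1,921.53
State unemployment insurance (employee share): $10,446.53 × 0.0056 = $58.50
State disability insurance: $10,446.53 × 0.0132 = $137.89
Paid family leave insurance: $10,446.53 × 0.0127 = $132.67
Employee stock purchase plan: $10,446.53 × 0.05 = $522.33
Dental plan: $375.14
Roth 401(k) contribution: $10,446.53 × 0.0447 = $466.96
Total deductions = $648.73 + $647.68 + $1,921.53 + $58.50 + $137.89 + $132.67 + $522.33 + $375.14 + $466.96 = $4,911.43
Net pay = $10,446.53 − $4,911.43 = $5,535.10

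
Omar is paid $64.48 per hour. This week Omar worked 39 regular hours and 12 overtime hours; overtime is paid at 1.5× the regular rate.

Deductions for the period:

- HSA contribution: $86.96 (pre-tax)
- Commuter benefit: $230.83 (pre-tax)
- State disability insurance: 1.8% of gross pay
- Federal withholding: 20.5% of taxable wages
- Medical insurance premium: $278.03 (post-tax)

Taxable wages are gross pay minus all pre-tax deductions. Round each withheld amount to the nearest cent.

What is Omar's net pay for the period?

$2325.08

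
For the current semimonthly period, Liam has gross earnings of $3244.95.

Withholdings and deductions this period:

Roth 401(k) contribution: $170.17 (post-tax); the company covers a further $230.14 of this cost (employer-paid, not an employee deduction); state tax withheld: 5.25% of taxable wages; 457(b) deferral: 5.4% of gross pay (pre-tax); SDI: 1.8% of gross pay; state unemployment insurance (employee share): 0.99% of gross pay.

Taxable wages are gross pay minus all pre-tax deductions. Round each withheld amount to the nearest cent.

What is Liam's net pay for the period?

$2647.85

457(b) deferral: $3244.95 × 0.054 = $175.23
Taxable wages = $3244.95 − $175.23 = $3069.72
State tax withheld: $3069.72 × 0.0525 = $161.16
SDI: $3244.95 × 0.018 = $58.41
State unemployment insurance (employee share): $3244.95 × 0.0099 = $32.13
Roth 401(k) contribution: $170.17
(Employer's $230.14 toward Roth 401(k) contribution is not withheld from the employee.)
Total deductions = $175.23 + $161.16 + $58.41 + $32.13 + $170.17 = $597.10
Net pay = $3244.95 − $597.10 = $2647.85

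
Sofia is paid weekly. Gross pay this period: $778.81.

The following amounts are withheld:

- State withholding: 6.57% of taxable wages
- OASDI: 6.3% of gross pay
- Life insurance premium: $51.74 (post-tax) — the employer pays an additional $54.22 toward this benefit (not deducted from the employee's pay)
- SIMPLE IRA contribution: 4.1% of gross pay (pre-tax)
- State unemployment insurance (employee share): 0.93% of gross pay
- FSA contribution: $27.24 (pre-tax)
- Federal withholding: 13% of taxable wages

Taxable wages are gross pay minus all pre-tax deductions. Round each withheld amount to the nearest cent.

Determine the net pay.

FSA contribution: $27.24
SIMPLE IRA contribution: $778.81 × 0.041 = $31.93
Pre-tax total = $27.24 + $31.93 = $59.17
Taxable wages = $778.81 − $59.17 = $719.64
State withholding: $719.64 × 0.0657 = $47.28
Federal withholding: $719.64 × 0.13 = $93.55
OASDI: $778.81 × 0.063 = $49.07
State unemployment insurance (employee share): $778.81 × 0.0093 = $7.24
Life insurance premium: $51.74
(Employer's $54.22 toward life insurance premium is not withheld from the employee.)
Total deductions = $27.24 + $31.93 + $47.28 + $93.55 + $49.07 + $7.24 + $51.74 = $308.05
Net pay = $778.81 − $308.05 = $470.76

$470.76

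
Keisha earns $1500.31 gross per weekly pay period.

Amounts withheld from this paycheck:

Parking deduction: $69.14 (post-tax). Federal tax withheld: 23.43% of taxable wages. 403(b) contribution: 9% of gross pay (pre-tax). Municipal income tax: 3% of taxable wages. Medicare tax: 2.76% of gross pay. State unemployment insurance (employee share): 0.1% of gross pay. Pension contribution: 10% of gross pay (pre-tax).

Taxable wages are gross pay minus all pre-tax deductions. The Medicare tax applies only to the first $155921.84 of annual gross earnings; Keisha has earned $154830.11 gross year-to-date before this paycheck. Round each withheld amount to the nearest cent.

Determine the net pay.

$793.29

403(b) contribution: $1500.31 × 0.09 = $135.03
Pension contribution: $1500.31 × 0.1 = $150.03
Pre-tax total = $135.03 + $150.03 = $285.06
Taxable wages = $1500.31 − $285.06 = $1215.25
Federal tax withheld: $1215.25 × 0.2343 = $284.73
Municipal income tax: $1215.25 × 0.03 = $36.46
State unemployment insurance (employee share): $1500.31 × 0.001 = $1.50
Medicare tax: only $155921.84 − $154830.11 = $1091.73 of this check is subject → $1091.73 × 0.0276 = $30.13
Parking deduction: $69.14
Total deductions = $135.03 + $150.03 + $284.73 + $36.46 + $1.50 + $30.13 + $69.14 = $707.02
Net pay = $1500.31 − $707.02 = $793.29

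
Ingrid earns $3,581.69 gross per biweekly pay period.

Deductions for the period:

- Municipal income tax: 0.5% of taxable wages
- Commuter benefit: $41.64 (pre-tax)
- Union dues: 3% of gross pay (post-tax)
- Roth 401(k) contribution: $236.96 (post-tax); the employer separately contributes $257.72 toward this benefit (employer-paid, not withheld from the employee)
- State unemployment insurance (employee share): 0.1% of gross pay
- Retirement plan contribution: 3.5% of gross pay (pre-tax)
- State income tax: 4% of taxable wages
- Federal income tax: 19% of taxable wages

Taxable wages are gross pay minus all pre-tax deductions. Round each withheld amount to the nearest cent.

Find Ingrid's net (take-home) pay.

$2,264.25

Retirement plan contribution: $3,581.69 × 0.035 = $125.36
Commuter benefit: $41.64
Pre-tax total = $125.36 + $41.64 = $167.00
Taxable wages = $3,581.69 − $167.00 = $3,414.69
Municipal income tax: $3,414.69 × 0.005 = $17.07
State income tax: $3,414.69 × 0.04 = $136.59
Federal income tax: $3,414.69 × 0.19 = $648.79
State unemployment insurance (employee share): $3,581.69 × 0.001 = $3.58
Union dues: $3,581.69 × 0.03 = $107.45
Roth 401(k) contribution: $236.96
(Employer's $257.72 toward Roth 401(k) contribution is not withheld from the employee.)
Total deductions = $125.36 + $41.64 + $17.07 + $136.59 + $648.79 + $3.58 + $107.45 + $236.96 = $1,317.44
Net pay = $3,581.69 − $1,317.44 = $2,264.25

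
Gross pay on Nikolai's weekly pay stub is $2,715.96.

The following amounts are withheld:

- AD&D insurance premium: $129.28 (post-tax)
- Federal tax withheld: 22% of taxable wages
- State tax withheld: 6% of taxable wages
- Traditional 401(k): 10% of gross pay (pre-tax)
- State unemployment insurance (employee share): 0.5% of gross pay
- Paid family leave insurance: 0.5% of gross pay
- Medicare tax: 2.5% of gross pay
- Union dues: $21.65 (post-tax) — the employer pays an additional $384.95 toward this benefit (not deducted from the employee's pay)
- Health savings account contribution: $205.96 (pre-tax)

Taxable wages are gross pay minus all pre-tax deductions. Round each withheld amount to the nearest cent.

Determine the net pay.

Health savings account contribution: $205.96
Traditional 401(k): $2,715.96 × 0.1 = $271.60
Pre-tax total = $205.96 + $271.60 = $477.56
Taxable wages = $2,715.96 − $477.56 = $2,238.40
Federal tax withheld: $2,238.40 × 0.22 = $492.45
State tax withheld: $2,238.40 × 0.06 = $134.30
Medicare tax: $2,715.96 × 0.025 = $67.90
State unemployment insurance (employee share): $2,715.96 × 0.005 = $13.58
Paid family leave insurance: $2,715.96 × 0.005 = $13.58
AD&D insurance premium: $129.28
Union dues: $21.65
(Employer's $384.95 toward union dues is not withheld from the employee.)
Total deductions = $205.96 + $271.60 + $492.45 + $134.30 + $67.90 + $13.58 + $13.58 + $129.28 + $21.65 = $1,350.30
Net pay = $2,715.96 − $1,350.30 = $1,365.66

$1,365.66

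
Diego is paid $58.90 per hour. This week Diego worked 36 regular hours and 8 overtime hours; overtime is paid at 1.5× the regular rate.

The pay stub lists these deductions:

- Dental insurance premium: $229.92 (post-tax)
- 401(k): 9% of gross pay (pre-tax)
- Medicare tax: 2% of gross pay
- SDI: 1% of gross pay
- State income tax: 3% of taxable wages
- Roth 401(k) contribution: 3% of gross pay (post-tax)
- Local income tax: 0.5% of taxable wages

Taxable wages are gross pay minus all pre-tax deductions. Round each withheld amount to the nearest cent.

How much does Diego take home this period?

$2,083.16

Regular pay: 36 × $58.90 = $2,120.40
Overtime pay: 8 × $58.90 × 1.5 = $706.80
Gross pay = $2,120.40 + $706.80 = $2,827.20
401(k): $2,827.20 × 0.09 = $254.45
Taxable wages = $2,827.20 − $254.45 = $2,572.75
Local income tax: $2,572.75 × 0.005 = $12.86
State income tax: $2,572.75 × 0.03 = $77.18
SDI: $2,827.20 × 0.01 = $28.27
Medicare tax: $2,827.20 × 0.02 = $56.54
Roth 401(k) contribution: $2,827.20 × 0.03 = $84.82
Dental insurance premium: $229.92
Total deductions = $254.45 + $12.86 + $77.18 + $28.27 + $56.54 + $84.82 + $229.92 = $744.04
Net pay = $2,827.20 − $744.04 = $2,083.16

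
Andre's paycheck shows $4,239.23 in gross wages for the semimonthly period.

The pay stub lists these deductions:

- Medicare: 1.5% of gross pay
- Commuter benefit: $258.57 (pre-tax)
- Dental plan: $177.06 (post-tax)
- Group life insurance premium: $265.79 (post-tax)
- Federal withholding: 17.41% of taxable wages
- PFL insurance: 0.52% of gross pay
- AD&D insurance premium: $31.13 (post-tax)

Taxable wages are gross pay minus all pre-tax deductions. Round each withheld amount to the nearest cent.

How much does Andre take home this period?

$2,728.02

Commuter benefit: $258.57
Taxable wages = $4,239.23 − $258.57 = $3,980.66
Federal withholding: $3,980.66 × 0.1741 = $693.03
PFL insurance: $4,239.23 × 0.0052 = $22.04
Medicare: $4,239.23 × 0.015 = $63.59
AD&D insurance premium: $31.13
Group life insurance premium: $265.79
Dental plan: $177.06
Total deductions = $258.57 + $693.03 + $22.04 + $63.59 + $31.13 + $265.79 + $177.06 = $1,511.21
Net pay = $4,239.23 − $1,511.21 = $2,728.02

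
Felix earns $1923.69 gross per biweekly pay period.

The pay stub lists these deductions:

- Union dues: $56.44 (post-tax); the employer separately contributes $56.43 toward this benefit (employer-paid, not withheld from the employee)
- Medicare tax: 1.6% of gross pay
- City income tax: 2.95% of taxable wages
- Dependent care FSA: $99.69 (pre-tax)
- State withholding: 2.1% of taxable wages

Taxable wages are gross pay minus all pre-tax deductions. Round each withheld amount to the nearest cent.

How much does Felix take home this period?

Dependent care FSA: $99.69
Taxable wages = $1923.69 − $99.69 = $1824.00
State withholding: $1824.00 × 0.021 = $38.30
City income tax: $1824.00 × 0.0295 = $53.81
Medicare tax: $1923.69 × 0.016 = $30.78
Union dues: $56.44
(Employer's $56.43 toward union dues is not withheld from the employee.)
Total deductions = $99.69 + $38.30 + $53.81 + $30.78 + $56.44 = $279.02
Net pay = $1923.69 − $279.02 = $1644.67

$1644.67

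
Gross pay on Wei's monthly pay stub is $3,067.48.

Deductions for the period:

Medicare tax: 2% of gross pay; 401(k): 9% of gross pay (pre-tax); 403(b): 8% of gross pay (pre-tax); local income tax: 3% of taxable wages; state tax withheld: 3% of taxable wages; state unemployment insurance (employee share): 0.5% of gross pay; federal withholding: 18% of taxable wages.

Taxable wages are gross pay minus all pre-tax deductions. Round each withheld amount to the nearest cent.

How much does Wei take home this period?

403(b): $3,067.48 × 0.08 = $245.40
401(k): $3,067.48 × 0.09 = $276.07
Pre-tax total = $245.40 + $276.07 = $521.47
Taxable wages = $3,067.48 − $521.47 = $2,546.01
State tax withheld: $2,546.01 × 0.03 = $76.38
Federal withholding: $2,546.01 × 0.18 = $458.28
Local income tax: $2,546.01 × 0.03 = $76.38
State unemployment insurance (employee share): $3,067.48 × 0.005 = $15.34
Medicare tax: $3,067.48 × 0.02 = $61.35
Total deductions = $245.40 + $276.07 + $76.38 + $458.28 + $76.38 + $15.34 + $61.35 = $1,209.20
Net pay = $3,067.48 − $1,209.20 = $1,858.28

$1,858.28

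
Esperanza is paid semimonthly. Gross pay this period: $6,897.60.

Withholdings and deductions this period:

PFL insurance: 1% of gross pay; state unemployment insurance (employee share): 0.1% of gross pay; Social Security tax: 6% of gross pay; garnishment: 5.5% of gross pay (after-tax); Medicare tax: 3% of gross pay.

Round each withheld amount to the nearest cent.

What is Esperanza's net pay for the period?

Medicare tax: $6,897.60 × 0.03 = $206.93
Social Security tax: $6,897.60 × 0.06 = $413.86
State unemployment insurance (employee share): $6,897.60 × 0.001 = $6.90
PFL insurance: $6,897.60 × 0.01 = $68.98
Garnishment: $6,897.60 × 0.055 = $379.37
Total deductions = $206.93 + $413.86 + $6.90 + $68.98 + $379.37 = $1,076.04
Net pay = $6,897.60 − $1,076.04 = $5,821.56

$5,821.56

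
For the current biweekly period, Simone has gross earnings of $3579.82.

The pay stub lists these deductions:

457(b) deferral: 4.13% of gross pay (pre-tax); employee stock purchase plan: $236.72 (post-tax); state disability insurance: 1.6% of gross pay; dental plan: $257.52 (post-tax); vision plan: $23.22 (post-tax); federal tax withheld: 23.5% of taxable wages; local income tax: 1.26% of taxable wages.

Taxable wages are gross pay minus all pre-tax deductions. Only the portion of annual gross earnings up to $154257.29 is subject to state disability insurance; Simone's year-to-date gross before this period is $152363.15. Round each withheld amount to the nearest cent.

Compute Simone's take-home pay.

$2034.45

457(b) deferral: $3579.82 × 0.0413 = $147.85
Taxable wages = $3579.82 − $147.85 = $3431.97
Federal tax withheld: $3431.97 × 0.235 = $806.51
Local income tax: $3431.97 × 0.0126 = $43.24
State disability insurance: only $154257.29 − $152363.15 = $1894.14 of this check is subject → $1894.14 × 0.016 = $30.31
Vision plan: $23.22
Dental plan: $257.52
Employee stock purchase plan: $236.72
Total deductions = $147.85 + $806.51 + $43.24 + $30.31 + $23.22 + $257.52 + $236.72 = $1545.37
Net pay = $3579.82 − $1545.37 = $2034.45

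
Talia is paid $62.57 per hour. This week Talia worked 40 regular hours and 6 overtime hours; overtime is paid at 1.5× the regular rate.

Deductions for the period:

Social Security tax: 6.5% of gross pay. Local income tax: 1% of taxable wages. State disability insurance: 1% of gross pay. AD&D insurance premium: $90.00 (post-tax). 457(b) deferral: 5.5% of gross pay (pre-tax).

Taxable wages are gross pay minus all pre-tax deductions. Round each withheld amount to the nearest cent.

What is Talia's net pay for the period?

$2,548.38

Regular pay: 40 × $62.57 = $2,502.80
Overtime pay: 6 × $62.57 × 1.5 = $563.13
Gross pay = $2,502.80 + $563.13 = $3,065.93
457(b) deferral: $3,065.93 × 0.055 = $168.63
Taxable wages = $3,065.93 − $168.63 = $2,897.30
Local income tax: $2,897.30 × 0.01 = $28.97
State disability insurance: $3,065.93 × 0.01 = $30.66
Social Security tax: $3,065.93 × 0.065 = $199.29
AD&D insurance premium: $90.00
Total deductions = $168.63 + $28.97 + $30.66 + $199.29 + $90.00 = $517.55
Net pay = $3,065.93 − $517.55 = $2,548.38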